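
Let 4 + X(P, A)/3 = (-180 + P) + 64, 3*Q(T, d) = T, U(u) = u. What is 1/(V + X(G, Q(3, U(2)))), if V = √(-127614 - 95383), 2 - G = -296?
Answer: 534/508153 - I*√222997/508153 ≈ 0.0010509 - 0.0009293*I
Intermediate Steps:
Q(T, d) = T/3
G = 298 (G = 2 - 1*(-296) = 2 + 296 = 298)
X(P, A) = -360 + 3*P (X(P, A) = -12 + 3*((-180 + P) + 64) = -12 + 3*(-116 + P) = -12 + (-348 + 3*P) = -360 + 3*P)
V = I*√222997 (V = √(-222997) = I*√222997 ≈ 472.23*I)
1/(V + X(G, Q(3, U(2)))) = 1/(I*√222997 + (-360 + 3*298)) = 1/(I*√222997 + (-360 + 894)) = 1/(I*√222997 + 534) = 1/(534 + I*√222997)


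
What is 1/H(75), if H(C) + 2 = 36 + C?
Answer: 1/109 ≈ 0.0091743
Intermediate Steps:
H(C) = 34 + C (H(C) = -2 + (36 + C) = 34 + C)
1/H(75) = 1/(34 + 75) = 1/109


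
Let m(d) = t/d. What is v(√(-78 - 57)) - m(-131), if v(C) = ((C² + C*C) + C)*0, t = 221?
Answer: 221/131 ≈ 1.6870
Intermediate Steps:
m(d) = 221/d
v(C) = 0 (v(C) = ((C² + C²) + C)*0 = (2*C² + C)*0 = (C + 2*C²)*0 = 0)
v(√(-78 - 57)) - m(-131) = 0 - 221/(-131) = 0 - 221*(-1)/131 = 0 - 1*(-221/131) = 0 + 221/131 = 221/131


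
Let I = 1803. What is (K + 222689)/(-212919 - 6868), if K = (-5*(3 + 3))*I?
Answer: -168599/219787 ≈ -0.76710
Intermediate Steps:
K = -54090 (K = -5*(3 + 3)*1803 = -5*6*1803 = -30*1803 = -54090)
(K + 222689)/(-212919 - 6868) = (-54090 + 222689)/(-212919 - 6868) = 168599/(-219787) = 168599*(-1/219787) = -168599/219787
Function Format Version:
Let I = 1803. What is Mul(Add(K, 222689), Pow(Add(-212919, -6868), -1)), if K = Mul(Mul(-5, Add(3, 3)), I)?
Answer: Rational(-168599, 219787) ≈ -0.76710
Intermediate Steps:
K = -54090 (K = Mul(Mul(-5, Add(3, 3)), 1803) = Mul(Mul(-5, 6), 1803) = Mul(-30, 1803) = -54090)
Mul(Add(K, 222689), Pow(Add(-212919, -6868), -1)) = Mul(Add(-54090, 222689), Pow(Add(-212919, -6868), -1)) = Mul(168599, Pow(-219787, -1)) = Mul(168599, Rational(-1, 219787)) = Rational(-168599, 219787)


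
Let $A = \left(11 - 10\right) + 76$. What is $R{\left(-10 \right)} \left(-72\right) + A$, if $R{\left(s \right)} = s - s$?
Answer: $77$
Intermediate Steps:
$R{\left(s \right)} = 0$
$A = 77$ ($A = \left(11 - 10\right) + 76 = 1 + 76 = 77$)
$R{\left(-10 \right)} \left(-72\right) + A = 0 \left(-72\right) + 77 = 0 + 77 = 77$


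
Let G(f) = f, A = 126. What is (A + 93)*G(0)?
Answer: 0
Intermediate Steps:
(A + 93)*G(0) = (126 + 93)*0 = 219*0 = 0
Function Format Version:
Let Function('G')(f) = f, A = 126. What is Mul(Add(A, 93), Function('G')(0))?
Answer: 0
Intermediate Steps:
Mul(Add(A, 93), Function('G')(0)) = Mul(Add(126, 93), 0) = Mul(219, 0) = 0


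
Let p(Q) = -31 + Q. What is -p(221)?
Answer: -190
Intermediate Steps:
-p(221) = -(-31 + 221) = -1*190 = -190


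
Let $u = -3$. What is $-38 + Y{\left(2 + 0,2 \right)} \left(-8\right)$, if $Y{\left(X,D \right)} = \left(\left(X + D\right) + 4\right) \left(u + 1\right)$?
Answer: $90$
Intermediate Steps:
$Y{\left(X,D \right)} = -8 - 2 D - 2 X$ ($Y{\left(X,D \right)} = \left(\left(X + D\right) + 4\right) \left(-3 + 1\right) = \left(\left(D + X\right) + 4\right) \left(-2\right) = \left(4 + D + X\right) \left(-2\right) = -8 - 2 D - 2 X$)
$-38 + Y{\left(2 + 0,2 \right)} \left(-8\right) = -38 + \left(-8 - 4 - 2 \left(2 + 0\right)\right) \left(-8\right) = -38 + \left(-8 - 4 - 4\right) \left(-8\right) = -38 - -128 = -38 + 128 = 90$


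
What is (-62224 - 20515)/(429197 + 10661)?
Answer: -4867/25874 ≈ -0.18810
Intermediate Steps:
(-62224 - 20515)/(429197 + 10661) = -82739/439858 = -82739*1/439858 = -4867/25874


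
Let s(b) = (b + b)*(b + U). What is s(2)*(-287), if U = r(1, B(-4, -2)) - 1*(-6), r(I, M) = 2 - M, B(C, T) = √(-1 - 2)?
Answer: -11480 + 1148*I*√3 ≈ -11480.0 + 1988.4*I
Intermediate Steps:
B(C, T) = I*√3 (B(C, T) = √(-3) = I*√3)
U = 8 - I*√3 (U = (2 - I*√3) - 1*(-6) = (2 - I*√3) + 6 = 8 - I*√3 ≈ 8.0 - 1.732*I)
s(b) = 2*b*(8 + b - I*√3) (s(b) = (b + b)*(b + (8 - I*√3)) = (2*b)*(8 + b - I*√3) = 2*b*(8 + b - I*√3))
s(2)*(-287) = (2*2*(8 + 2 - I*√3))*(-287) = (2*2*(10 - I*√3))*(-287) = (40 - 4*I*√3)*(-287) = -11480 + 1148*I*√3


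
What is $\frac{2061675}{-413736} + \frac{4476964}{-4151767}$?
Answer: $- \frac{3470625135743}{572578490504} \approx -6.0614$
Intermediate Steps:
$\frac{2061675}{-413736} + \frac{4476964}{-4151767} = 2061675 \left(- \frac{1}{413736}\right) + 4476964 \left(- \frac{1}{4151767}\right) = - \frac{687225}{137912} - \frac{4476964}{4151767} = - \frac{3470625135743}{572578490504}$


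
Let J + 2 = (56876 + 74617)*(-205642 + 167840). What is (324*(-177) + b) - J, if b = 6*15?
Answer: 4970641130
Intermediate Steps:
b = 90
J = -4970698388 (J = -2 + (56876 + 74617)*(-205642 + 167840) = -2 + 131493*(-37802) = -2 - 4970698386 = -4970698388)
(324*(-177) + b) - J = (324*(-177) + 90) - 1*(-4970698388) = (-57348 + 90) + 4970698388 = -57258 + 4970698388 = 4970641130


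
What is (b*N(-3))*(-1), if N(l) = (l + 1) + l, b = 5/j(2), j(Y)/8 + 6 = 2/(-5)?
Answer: -125/256 ≈ -0.48828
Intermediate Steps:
j(Y) = -256/5 (j(Y) = -48 + 8*(2/(-5)) = -48 + 8*(2*(-⅕)) = -48 + 8*(-⅖) = -48 - 16/5 = -256/5)
b = -25/256 (b = 5/(-256/5) = 5*(-5/256) = -25/256 ≈ -0.097656)
N(l) = 1 + 2*l (N(l) = (1 + l) + l = 1 + 2*l)
(b*N(-3))*(-1) = -25*(1 + 2*(-3))/256*(-1) = -25*(1 - 6)/256*(-1) = -25/256*(-5)*(-1) = (125/256)*(-1) = -125/256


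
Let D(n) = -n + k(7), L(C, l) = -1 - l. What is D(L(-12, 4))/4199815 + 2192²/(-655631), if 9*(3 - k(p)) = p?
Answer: -36323163297085/4956352034877 ≈ -7.3286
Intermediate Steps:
k(p) = 3 - p/9
D(n) = 20/9 - n (D(n) = -n + (3 - ⅑*7) = -n + (3 - 7/9) = -n + 20/9 = 20/9 - n)
D(L(-12, 4))/4199815 + 2192²/(-655631) = (20/9 - (-1 - 1*4))/4199815 + 2192²/(-655631) = (20/9 - (-1 - 4))*(1/4199815) + 4804864*(-1/655631) = (20/9 - 1*(-5))*(1/4199815) - 4804864/655631 = (20/9 + 5)*(1/4199815) - 4804864/655631 = (65/9)*(1/4199815) - 4804864/655631 = 13/7559667 - 4804864/655631 = -36323163297085/4956352034877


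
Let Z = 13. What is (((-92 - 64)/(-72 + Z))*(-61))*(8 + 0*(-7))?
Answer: -76128/59 ≈ -1290.3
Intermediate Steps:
(((-92 - 64)/(-72 + Z))*(-61))*(8 + 0*(-7)) = (((-92 - 64)/(-72 + 13))*(-61))*(8 + 0*(-7)) = (-156/(-59)*(-61))*(8 + 0) = (-156*(-1/59)*(-61))*8 = ((156/59)*(-61))*8 = -9516/59*8 = -76128/59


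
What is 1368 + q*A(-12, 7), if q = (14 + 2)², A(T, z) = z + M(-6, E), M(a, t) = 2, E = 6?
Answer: 3672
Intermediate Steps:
A(T, z) = 2 + z (A(T, z) = z + 2 = 2 + z)
q = 256 (q = 16² = 256)
1368 + q*A(-12, 7) = 1368 + 256*(2 + 7) = 1368 + 256*9 = 1368 + 2304 = 3672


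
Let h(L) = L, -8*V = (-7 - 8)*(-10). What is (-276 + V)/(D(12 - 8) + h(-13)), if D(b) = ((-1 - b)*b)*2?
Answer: 1179/212 ≈ 5.5613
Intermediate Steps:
V = -75/4 (V = -(-7 - 8)*(-10)/8 = -(-15)*(-10)/8 = -⅛*150 = -75/4 ≈ -18.750)
D(b) = 2*b*(-1 - b) (D(b) = (b*(-1 - b))*2 = 2*b*(-1 - b))
(-276 + V)/(D(12 - 8) + h(-13)) = (-276 - 75/4)/(-2*(12 - 8)*(1 + (12 - 8)) - 13) = -1179/(4*(-2*4*(1 + 4) - 13)) = -1179/(4*(-2*4*5 - 13)) = -1179/(4*(-40 - 13)) = -1179/4/(-53) = -1179/4*(-1/53) = 1179/212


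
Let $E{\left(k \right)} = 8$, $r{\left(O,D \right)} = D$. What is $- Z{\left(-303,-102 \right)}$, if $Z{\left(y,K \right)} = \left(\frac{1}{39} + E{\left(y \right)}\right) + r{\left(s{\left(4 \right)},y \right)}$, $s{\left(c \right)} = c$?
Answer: $\frac{11504}{39} \approx 294.97$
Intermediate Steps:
$Z{\left(y,K \right)} = \frac{313}{39} + y$ ($Z{\left(y,K \right)} = \left(\frac{1}{39} + 8\right) + y = \frac{313}{39} + y$)
$- Z{\left(-303,-102 \right)} = - (\frac{313}{39} - 303) = \left(-1\right) \left(- \frac{11504}{39}\right) = \frac{11504}{39}$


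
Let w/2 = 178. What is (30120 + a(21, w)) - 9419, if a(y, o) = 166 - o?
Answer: 20511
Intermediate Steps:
w = 356 (w = 2*178 = 356)
(30120 + a(21, w)) - 9419 = (30120 + (166 - 1*356)) - 9419 = (30120 + (166 - 356)) - 9419 = (30120 - 190) - 9419 = 29930 - 9419 = 20511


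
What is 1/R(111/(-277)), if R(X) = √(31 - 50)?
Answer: -I*√19/19 ≈ -0.22942*I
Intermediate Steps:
R(X) = I*√19 (R(X) = √(-19) = I*√19)
1/R(111/(-277)) = 1/(I*√19) = -I*√19/19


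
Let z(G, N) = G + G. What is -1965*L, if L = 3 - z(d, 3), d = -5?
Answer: -25545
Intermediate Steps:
z(G, N) = 2*G
L = 13 (L = 3 - 2*(-5) = 3 - 1*(-10) = 3 + 10 = 13)
-1965*L = -1965*13 = -1*25545 = -25545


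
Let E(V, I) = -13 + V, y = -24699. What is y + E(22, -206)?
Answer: -24690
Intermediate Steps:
y + E(22, -206) = -24699 + (-13 + 22) = -24699 + 9 = -24690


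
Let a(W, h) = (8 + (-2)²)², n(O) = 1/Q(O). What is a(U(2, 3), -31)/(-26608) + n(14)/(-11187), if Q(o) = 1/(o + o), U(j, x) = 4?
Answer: -147247/18603981 ≈ -0.0079148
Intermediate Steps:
Q(o) = 1/(2*o)
n(O) = 2*O (n(O) = 1/(1/(2*O)) = 2*O)
a(W, h) = 144 (a(W, h) = (8 + 4)² = 12² = 144)
a(U(2, 3), -31)/(-26608) + n(14)/(-11187) = 144/(-26608) + (2*14)/(-11187) = 144*(-1/26608) + 28*(-1/11187) = -9/1663 - 28/11187 = -147247/18603981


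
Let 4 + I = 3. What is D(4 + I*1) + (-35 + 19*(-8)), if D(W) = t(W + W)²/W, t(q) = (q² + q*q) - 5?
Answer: 3928/3 ≈ 1309.3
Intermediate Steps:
I = -1 (I = -4 + 3 = -1)
t(q) = -5 + 2*q² (t(q) = (q² + q²) - 5 = 2*q² - 5 = -5 + 2*q²)
D(W) = (-5 + 8*W²)²/W (D(W) = (-5 + 2*(W + W)²)²/W = (-5 + 2*(2*W)²)²/W = (-5 + 2*(4*W²))²/W = (-5 + 8*W²)²/W)
D(4 + I*1) + (-35 + 19*(-8)) = (-5 + 8*(4 - 1*1)²)²/(4 - 1*1) + (-35 + 19*(-8)) = (-5 + 8*(4 - 1)²)²/(4 - 1) + (-35 - 152) = (-5 + 8*3²)²/3 - 187 = (-5 + 8*9)²/3 - 187 = (-5 + 72)²/3 - 187 = (⅓)*67² - 187 = (⅓)*4489 - 187 = 4489/3 - 187 = 3928/3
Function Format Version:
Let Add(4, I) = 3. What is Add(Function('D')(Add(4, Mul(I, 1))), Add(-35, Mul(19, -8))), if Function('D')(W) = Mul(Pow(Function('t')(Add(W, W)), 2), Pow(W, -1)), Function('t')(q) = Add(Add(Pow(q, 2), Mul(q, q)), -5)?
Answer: Rational(3928, 3) ≈ 1309.3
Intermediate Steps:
I = -1 (I = Add(-4, 3) = -1)
Function('t')(q) = Add(-5, Mul(2, Pow(q, 2))) (Function('t')(q) = Add(Add(Pow(q, 2), Pow(q, 2)), -5) = Add(Mul(2, Pow(q, 2)), -5) = Add(-5, Mul(2, Pow(q, 2))))
Function('D')(W) = Mul(Pow(W, -1), Pow(Add(-5, Mul(8, Pow(W, 2))), 2)) (Function('D')(W) = Mul(Pow(Add(-5, Mul(2, Pow(Add(W, W), 2))), 2), Pow(W, -1)) = Mul(Pow(Add(-5, Mul(2, Pow(Mul(2, W), 2))), 2), Pow(W, -1)) = Mul(Pow(Add(-5, Mul(2, Mul(4, Pow(W, 2)))), 2), Pow(W, -1)) = Mul(Pow(Add(-5, Mul(8, Pow(W, 2))), 2), Pow(W, -1)) = Mul(Pow(W, -1), Pow(Add(-5, Mul(8, Pow(W, 2))), 2)))
Add(Function('D')(Add(4, Mul(I, 1))), Add(-35, Mul(19, -8))) = Add(Mul(Pow(Add(4, Mul(-1, 1)), -1), Pow(Add(-5, Mul(8, Pow(Add(4, Mul(-1, 1)), 2))), 2)), Add(-35, Mul(19, -8))) = Add(Mul(Pow(Add(4, -1), -1), Pow(Add(-5, Mul(8, Pow(Add(4, -1), 2))), 2)), Add(-35, -152)) = Add(Mul(Pow(3, -1), Pow(Add(-5, Mul(8, Pow(3, 2))), 2)), -187) = Add(Mul(Rational(1, 3), Pow(Add(-5, Mul(8, 9)), 2)), -187) = Add(Mul(Rational(1, 3), Pow(Add(-5, 72), 2)), -187) = Add(Mul(Rational(1, 3), Pow(67, 2)), -187) = Add(Mul(Rational(1, 3), 4489), -187) = Add(Rational(4489, 3), -187) = Rational(3928, 3)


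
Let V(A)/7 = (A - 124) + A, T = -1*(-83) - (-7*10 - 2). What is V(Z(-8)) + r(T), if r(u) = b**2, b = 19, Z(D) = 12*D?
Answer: -1851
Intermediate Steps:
T = 155 (T = 83 - (-70 - 2) = 83 - 1*(-72) = 83 + 72 = 155)
r(u) = 361 (r(u) = 19**2 = 361)
V(A) = -868 + 14*A (V(A) = 7*((A - 124) + A) = 7*((-124 + A) + A) = 7*(-124 + 2*A) = -868 + 14*A)
V(Z(-8)) + r(T) = (-868 + 14*(12*(-8))) + 361 = (-868 + 14*(-96)) + 361 = (-868 - 1344) + 361 = -2212 + 361 = -1851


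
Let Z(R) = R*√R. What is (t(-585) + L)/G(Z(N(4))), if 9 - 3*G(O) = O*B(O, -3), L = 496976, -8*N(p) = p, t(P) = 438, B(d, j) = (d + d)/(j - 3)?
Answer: 35813808/215 ≈ 1.6658e+5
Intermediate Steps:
B(d, j) = 2*d/(-3 + j) (B(d, j) = (2*d)/(-3 + j) = 2*d/(-3 + j))
N(p) = -p/8
Z(R) = R^(3/2)
G(O) = 3 + O²/9 (G(O) = 3 - O*2*O/(-3 - 3)/3 = 3 - O*2*O/(-6)/3 = 3 - O*2*O*(-⅙)/3 = 3 - O*(-O/3)/3 = 3 - (-1)*O²/9 = 3 + O²/9)
(t(-585) + L)/G(Z(N(4))) = (438 + 496976)/(3 + ((-⅛*4)^(3/2))²/9) = 497414/(3 + ((-½)^(3/2))²/9) = 497414/(3 + (-I*√2/4)²/9) = 497414/(3 + (⅑)*(-⅛)) = 497414/(3 - 1/72) = 497414/(215/72) = 497414*(72/215) = 35813808/215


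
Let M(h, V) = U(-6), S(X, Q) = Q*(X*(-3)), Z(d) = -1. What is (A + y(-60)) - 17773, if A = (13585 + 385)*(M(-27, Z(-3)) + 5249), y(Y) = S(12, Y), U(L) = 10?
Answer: 73452617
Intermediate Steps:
S(X, Q) = -3*Q*X (S(X, Q) = Q*(-3*X) = -3*Q*X)
M(h, V) = 10
y(Y) = -36*Y (y(Y) = -3*Y*12 = -36*Y)
A = 73468230 (A = (13585 + 385)*(10 + 5249) = 13970*5259 = 73468230)
(A + y(-60)) - 17773 = (73468230 - 36*(-60)) - 17773 = (73468230 + 2160) - 17773 = 73470390 - 17773 = 73452617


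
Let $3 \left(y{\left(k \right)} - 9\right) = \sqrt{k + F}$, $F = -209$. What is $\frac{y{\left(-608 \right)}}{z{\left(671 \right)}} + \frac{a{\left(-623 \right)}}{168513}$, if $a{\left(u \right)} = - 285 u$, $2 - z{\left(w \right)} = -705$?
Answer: $\frac{42349334}{39712897} + \frac{i \sqrt{817}}{2121} \approx 1.0664 + 0.013476 i$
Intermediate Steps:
$y{\left(k \right)} = 9 + \frac{\sqrt{-209 + k}}{3}$ ($y{\left(k \right)} = 9 + \frac{\sqrt{k - 209}}{3} = 9 + \frac{\sqrt{-209 + k}}{3}$)
$z{\left(w \right)} = 707$ ($z{\left(w \right)} = 2 - -705 = 2 + 705 = 707$)
$\frac{y{\left(-608 \right)}}{z{\left(671 \right)}} + \frac{a{\left(-623 \right)}}{168513} = \frac{9 + \frac{\sqrt{-209 - 608}}{3}}{707} + \frac{\left(-285\right) \left(-623\right)}{168513} = \left(9 + \frac{\sqrt{-817}}{3}\right) \frac{1}{707} + 177555 \cdot \frac{1}{168513} = \left(9 + \frac{i \sqrt{817}}{3}\right) \frac{1}{707} + \frac{59185}{56171} = \left(\frac{9}{707} + \frac{i \sqrt{817}}{2121}\right) + \frac{59185}{56171} = \frac{42349334}{39712897} + \frac{i \sqrt{817}}{2121}$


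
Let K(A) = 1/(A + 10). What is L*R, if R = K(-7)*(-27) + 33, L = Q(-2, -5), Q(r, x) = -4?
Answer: -96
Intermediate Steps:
K(A) = 1/(10 + A)
L = -4
R = 24 (R = -27/(10 - 7) + 33 = -27/3 + 33 = (⅓)*(-27) + 33 = -9 + 33 = 24)
L*R = -4*24 = -96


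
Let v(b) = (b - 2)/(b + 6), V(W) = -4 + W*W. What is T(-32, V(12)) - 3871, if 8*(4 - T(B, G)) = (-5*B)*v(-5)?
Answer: -3727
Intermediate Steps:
V(W) = -4 + W²
v(b) = (-2 + b)/(6 + b)
T(B, G) = 4 - 35*B/8 (T(B, G) = 4 - (-5*B)*(-2 - 5)/(6 - 5)/8 = 4 - (-5*B)*-7/1/8 = 4 - (-5*B)*1*(-7)/8 = 4 - (-5*B)*(-7)/8 = 4 - 35*B/8)
T(-32, V(12)) - 3871 = (4 - 35/8*(-32)) - 3871 = (4 + 140) - 3871 = 144 - 3871 = -3727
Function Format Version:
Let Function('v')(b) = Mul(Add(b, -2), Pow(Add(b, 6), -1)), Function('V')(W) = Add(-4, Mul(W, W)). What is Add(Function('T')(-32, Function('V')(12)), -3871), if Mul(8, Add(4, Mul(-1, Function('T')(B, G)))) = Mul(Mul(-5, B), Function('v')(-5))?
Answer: -3727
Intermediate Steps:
Function('V')(W) = Add(-4, Pow(W, 2))
Function('v')(b) = Mul(Pow(Add(6, b), -1), Add(-2, b)) (Function('v')(b) = Mul(Add(-2, b), Pow(Add(6, b), -1)) = Mul(Pow(Add(6, b), -1), Add(-2, b)))
Function('T')(B, G) = Add(4, Mul(Rational(-35, 8), B)) (Function('T')(B, G) = Add(4, Mul(Rational(-1, 8), Mul(Mul(-5, B), Mul(Pow(Add(6, -5), -1), Add(-2, -5))))) = Add(4, Mul(Rational(-1, 8), Mul(Mul(-5, B), Mul(Pow(1, -1), -7)))) = Add(4, Mul(Rational(-1, 8), Mul(Mul(-5, B), Mul(1, -7)))) = Add(4, Mul(Rational(-1, 8), Mul(Mul(-5, B), -7))) = Add(4, Mul(Rational(-1, 8), Mul(35, B))) = Add(4, Mul(Rational(-35, 8), B)))
Add(Function('T')(-32, Function('V')(12)), -3871) = Add(Add(4, Mul(Rational(-35, 8), -32)), -3871) = Add(Add(4, 140), -3871) = Add(144, -3871) = -3727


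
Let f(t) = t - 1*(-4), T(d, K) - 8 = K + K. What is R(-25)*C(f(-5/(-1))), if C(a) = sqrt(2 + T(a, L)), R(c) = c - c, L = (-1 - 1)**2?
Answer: 0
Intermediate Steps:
L = 4 (L = (-2)**2 = 4)
T(d, K) = 8 + 2*K (T(d, K) = 8 + (K + K) = 8 + 2*K)
f(t) = 4 + t (f(t) = t + 4 = 4 + t)
R(c) = 0
C(a) = 3*sqrt(2) (C(a) = sqrt(2 + (8 + 2*4)) = sqrt(2 + (8 + 8)) = sqrt(2 + 16) = sqrt(18) = 3*sqrt(2))
R(-25)*C(f(-5/(-1))) = 0*(3*sqrt(2)) = 0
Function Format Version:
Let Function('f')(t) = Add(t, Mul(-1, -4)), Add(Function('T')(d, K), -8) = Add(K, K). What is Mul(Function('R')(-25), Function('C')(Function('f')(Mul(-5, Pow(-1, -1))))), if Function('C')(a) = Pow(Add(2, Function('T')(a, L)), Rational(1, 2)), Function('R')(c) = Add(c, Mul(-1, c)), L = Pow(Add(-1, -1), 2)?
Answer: 0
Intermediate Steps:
L = 4 (L = Pow(-2, 2) = 4)
Function('T')(d, K) = Add(8, Mul(2, K)) (Function('T')(d, K) = Add(8, Add(K, K)) = Add(8, Mul(2, K)))
Function('f')(t) = Add(4, t) (Function('f')(t) = Add(t, 4) = Add(4, t))
Function('R')(c) = 0
Function('C')(a) = Mul(3, Pow(2, Rational(1, 2))) (Function('C')(a) = Pow(Add(2, Add(8, Mul(2, 4))), Rational(1, 2)) = Pow(Add(2, Add(8, 8)), Rational(1, 2)) = Pow(Add(2, 16), Rational(1, 2)) = Pow(18, Rational(1, 2)) = Mul(3, Pow(2, Rational(1, 2))))
Mul(Function('R')(-25), Function('C')(Function('f')(Mul(-5, Pow(-1, -1))))) = Mul(0, Mul(3, Pow(2, Rational(1, 2)))) = 0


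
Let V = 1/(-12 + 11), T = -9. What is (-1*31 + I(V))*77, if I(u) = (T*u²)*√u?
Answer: -2387 - 693*I ≈ -2387.0 - 693.0*I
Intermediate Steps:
V = -1 (V = 1/(-1) = -1)
I(u) = -9*u^(5/2) (I(u) = (-9*u²)*√u = -9*u^(5/2))
(-1*31 + I(V))*77 = (-1*31 - 9*I)*77 = (-31 - 9*I)*77 = -2387 - 693*I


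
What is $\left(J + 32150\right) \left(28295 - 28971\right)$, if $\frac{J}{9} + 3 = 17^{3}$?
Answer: $-51605840$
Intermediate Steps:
$J = 44190$ ($J = -27 + 9 \cdot 17^{3} = -27 + 9 \cdot 4913 = -27 + 44217 = 44190$)
$\left(J + 32150\right) \left(28295 - 28971\right) = \left(44190 + 32150\right) \left(28295 - 28971\right) = 76340 \left(-676\right) = -51605840$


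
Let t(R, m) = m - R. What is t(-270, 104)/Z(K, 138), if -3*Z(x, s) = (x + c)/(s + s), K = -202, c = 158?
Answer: 7038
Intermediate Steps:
Z(x, s) = -(158 + x)/(6*s) (Z(x, s) = -(x + 158)/(3*(s + s)) = -(158 + x)/(3*(2*s)) = -(158 + x)*1/(2*s)/3 = -(158 + x)/(6*s))
t(-270, 104)/Z(K, 138) = (104 - 1*(-270))/(((⅙)*(-158 - 1*(-202))/138)) = (104 + 270)/(((⅙)*(1/138)*(-158 + 202))) = 374/(((⅙)*(1/138)*44)) = 374/(11/207) = 374*(207/11) = 7038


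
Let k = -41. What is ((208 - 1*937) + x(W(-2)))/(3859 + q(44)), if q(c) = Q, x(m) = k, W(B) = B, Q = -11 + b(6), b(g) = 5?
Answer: -770/3853 ≈ -0.19984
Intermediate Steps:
Q = -6 (Q = -11 + 5 = -6)
x(m) = -41
q(c) = -6
((208 - 1*937) + x(W(-2)))/(3859 + q(44)) = ((208 - 1*937) - 41)/(3859 - 6) = ((208 - 937) - 41)/3853 = (-729 - 41)*(1/3853) = -770*1/3853 = -770/3853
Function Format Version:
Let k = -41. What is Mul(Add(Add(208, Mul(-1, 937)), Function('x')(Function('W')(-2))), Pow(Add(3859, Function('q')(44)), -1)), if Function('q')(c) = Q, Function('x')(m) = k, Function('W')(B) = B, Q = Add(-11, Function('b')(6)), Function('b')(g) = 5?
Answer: Rational(-770, 3853) ≈ -0.19984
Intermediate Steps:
Q = -6 (Q = Add(-11, 5) = -6)
Function('x')(m) = -41
Function('q')(c) = -6
Mul(Add(Add(208, Mul(-1, 937)), Function('x')(Function('W')(-2))), Pow(Add(3859, Function('q')(44)), -1)) = Mul(Add(Add(208, Mul(-1, 937)), -41), Pow(Add(3859, -6), -1)) = Mul(Add(Add(208, -937), -41), Pow(3853, -1)) = Mul(Add(-729, -41), Rational(1, 3853)) = Mul(-770, Rational(1, 3853)) = Rational(-770, 3853)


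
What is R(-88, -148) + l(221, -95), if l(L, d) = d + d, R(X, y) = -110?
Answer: -300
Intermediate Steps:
l(L, d) = 2*d
R(-88, -148) + l(221, -95) = -110 + 2*(-95) = -110 - 190 = -300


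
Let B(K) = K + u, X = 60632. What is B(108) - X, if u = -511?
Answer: -61035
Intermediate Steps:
B(K) = -511 + K (B(K) = K - 511 = -511 + K)
B(108) - X = (-511 + 108) - 1*60632 = -403 - 60632 = -61035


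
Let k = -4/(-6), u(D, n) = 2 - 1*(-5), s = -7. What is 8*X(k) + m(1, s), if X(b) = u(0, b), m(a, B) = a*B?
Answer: 49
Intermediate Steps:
m(a, B) = B*a
u(D, n) = 7 (u(D, n) = 2 + 5 = 7)
k = ⅔ (k = -4*(-⅙) = ⅔ ≈ 0.66667)
X(b) = 7
8*X(k) + m(1, s) = 8*7 - 7*1 = 56 - 7 = 49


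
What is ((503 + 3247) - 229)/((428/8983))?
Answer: 31629143/428 ≈ 73900.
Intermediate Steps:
((503 + 3247) - 229)/((428/8983)) = (3750 - 229)/((428*(1/8983))) = 3521/(428/8983) = 3521*(8983/428) = 31629143/428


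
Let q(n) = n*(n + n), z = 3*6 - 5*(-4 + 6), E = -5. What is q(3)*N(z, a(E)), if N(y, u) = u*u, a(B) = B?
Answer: 450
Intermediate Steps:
z = 8 (z = 18 - 5*2 = 18 - 10 = 8)
N(y, u) = u²
q(n) = 2*n² (q(n) = n*(2*n) = 2*n²)
q(3)*N(z, a(E)) = (2*3²)*(-5)² = (2*9)*25 = 18*25 = 450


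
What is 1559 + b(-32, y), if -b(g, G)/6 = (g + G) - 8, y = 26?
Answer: 1643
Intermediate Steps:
b(g, G) = 48 - 6*G - 6*g (b(g, G) = -6*((g + G) - 8) = -6*((G + g) - 8) = -6*(-8 + G + g) = 48 - 6*G - 6*g)
1559 + b(-32, y) = 1559 + (48 - 6*26 - 6*(-32)) = 1559 + (48 - 156 + 192) = 1559 + 84 = 1643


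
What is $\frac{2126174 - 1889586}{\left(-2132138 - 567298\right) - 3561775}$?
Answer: $- \frac{21508}{569201} \approx -0.037786$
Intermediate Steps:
$\frac{2126174 - 1889586}{\left(-2132138 - 567298\right) - 3561775} = \frac{236588}{\left(-2132138 - 567298\right) - 3561775} = \frac{236588}{-2699436 - 3561775} = \frac{236588}{-6261211} = 236588 \left(- \frac{1}{6261211}\right) = - \frac{21508}{569201}$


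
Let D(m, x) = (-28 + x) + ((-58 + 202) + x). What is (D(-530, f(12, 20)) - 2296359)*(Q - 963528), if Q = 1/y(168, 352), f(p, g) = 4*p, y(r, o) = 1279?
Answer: 2829662061845717/1279 ≈ 2.2124e+12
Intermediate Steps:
Q = 1/1279 ≈ 0.00078186
D(m, x) = 116 + 2*x (D(m, x) = (-28 + x) + (144 + x) = 116 + 2*x)
(D(-530, f(12, 20)) - 2296359)*(Q - 963528) = ((116 + 2*(4*12)) - 2296359)*(1/1279 - 963528) = ((116 + 2*48) - 2296359)*(-1232352311/1279) = ((116 + 96) - 2296359)*(-1232352311/1279) = (212 - 2296359)*(-1232352311/1279) = -2296147*(-1232352311/1279) = 2829662061845717/1279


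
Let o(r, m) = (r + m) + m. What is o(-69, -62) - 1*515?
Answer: -708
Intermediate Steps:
o(r, m) = r + 2*m (o(r, m) = (m + r) + m = r + 2*m)
o(-69, -62) - 1*515 = (-69 + 2*(-62)) - 1*515 = (-69 - 124) - 515 = -193 - 515 = -708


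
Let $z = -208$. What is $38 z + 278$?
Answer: $-7626$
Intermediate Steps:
$38 z + 278 = 38 \left(-208\right) + 278 = -7904 + 278 = -7626$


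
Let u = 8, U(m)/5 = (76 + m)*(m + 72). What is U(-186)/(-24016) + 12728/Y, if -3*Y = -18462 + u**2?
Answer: -1556103/2906884 ≈ -0.53532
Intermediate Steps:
U(m) = 5*(72 + m)*(76 + m) (U(m) = 5*((76 + m)*(m + 72)) = 5*((76 + m)*(72 + m)) = 5*((72 + m)*(76 + m)) = 5*(72 + m)*(76 + m))
Y = 18398/3 (Y = -(-18462 + 8**2)/3 = -(-18462 + 64)/3 = -1/3*(-18398) = 18398/3 ≈ 6132.7)
U(-186)/(-24016) + 12728/Y = (27360 + 5*(-186)**2 + 740*(-186))/(-24016) + 12728/(18398/3) = (27360 + 5*34596 - 137640)*(-1/24016) + 12728*(3/18398) = (27360 + 172980 - 137640)*(-1/24016) + 19092/9199 = 62700*(-1/24016) + 19092/9199 = -825/316 + 19092/9199 = -1556103/2906884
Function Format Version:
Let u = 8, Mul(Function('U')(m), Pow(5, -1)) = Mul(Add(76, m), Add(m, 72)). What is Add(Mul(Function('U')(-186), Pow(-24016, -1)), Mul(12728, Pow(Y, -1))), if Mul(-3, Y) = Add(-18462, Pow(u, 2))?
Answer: Rational(-1556103, 2906884) ≈ -0.53532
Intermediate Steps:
Function('U')(m) = Mul(5, Add(72, m), Add(76, m)) (Function('U')(m) = Mul(5, Mul(Add(76, m), Add(m, 72))) = Mul(5, Mul(Add(76, m), Add(72, m))) = Mul(5, Mul(Add(72, m), Add(76, m))) = Mul(5, Add(72, m), Add(76, m)))
Y = Rational(18398, 3) (Y = Mul(Rational(-1, 3), Add(-18462, Pow(8, 2))) = Mul(Rational(-1, 3), Add(-18462, 64)) = Mul(Rational(-1, 3), -18398) = Rational(18398, 3) ≈ 6132.7)
Add(Mul(Function('U')(-186), Pow(-24016, -1)), Mul(12728, Pow(Y, -1))) = Add(Mul(Add(27360, Mul(5, Pow(-186, 2)), Mul(740, -186)), Pow(-24016, -1)), Mul(12728, Pow(Rational(18398, 3), -1))) = Add(Mul(Add(27360, Mul(5, 34596), -137640), Rational(-1, 24016)), Mul(12728, Rational(3, 18398))) = Add(Mul(Add(27360, 172980, -137640), Rational(-1, 24016)), Rational(19092, 9199)) = Add(Mul(62700, Rational(-1, 24016)), Rational(19092, 9199)) = Add(Rational(-825, 316), Rational(19092, 9199)) = Rational(-1556103, 2906884)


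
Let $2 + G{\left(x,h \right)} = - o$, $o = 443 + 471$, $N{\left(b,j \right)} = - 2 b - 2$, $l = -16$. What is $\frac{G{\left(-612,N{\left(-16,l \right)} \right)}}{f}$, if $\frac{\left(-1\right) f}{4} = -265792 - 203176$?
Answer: $- \frac{229}{468968} \approx -0.00048831$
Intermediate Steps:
$N{\left(b,j \right)} = -2 - 2 b$
$o = 914$
$G{\left(x,h \right)} = -916$ ($G{\left(x,h \right)} = -2 - 914 = -916$)
$f = 1875872$ ($f = - 4 \left(-265792 - 203176\right) = \left(-4\right) \left(-468968\right) = 1875872$)
$\frac{G{\left(-612,N{\left(-16,l \right)} \right)}}{f} = - \frac{916}{1875872} = \left(-916\right) \frac{1}{1875872} = - \frac{229}{468968}$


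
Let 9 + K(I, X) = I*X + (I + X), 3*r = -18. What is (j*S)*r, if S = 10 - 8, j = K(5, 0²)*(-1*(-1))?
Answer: 48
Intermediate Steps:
r = -6 (r = (⅓)*(-18) = -6)
K(I, X) = -9 + I + X + I*X (K(I, X) = -9 + (I*X + (I + X)) = -9 + (I + X + I*X) = -9 + I + X + I*X)
j = -4 (j = (-9 + 5 + 0² + 5*0²)*(-1*(-1)) = (-9 + 5 + 0 + 5*0)*1 = (-9 + 5 + 0 + 0)*1 = -4*1 = -4)
S = 2
(j*S)*r = -4*2*(-6) = -8*(-6) = 48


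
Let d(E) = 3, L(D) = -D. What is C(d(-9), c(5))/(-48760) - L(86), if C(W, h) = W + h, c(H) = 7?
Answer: 419335/4876 ≈ 86.000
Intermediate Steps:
C(d(-9), c(5))/(-48760) - L(86) = (3 + 7)/(-48760) - (-1)*86 = 10*(-1/48760) - 1*(-86) = -1/4876 + 86 = 419335/4876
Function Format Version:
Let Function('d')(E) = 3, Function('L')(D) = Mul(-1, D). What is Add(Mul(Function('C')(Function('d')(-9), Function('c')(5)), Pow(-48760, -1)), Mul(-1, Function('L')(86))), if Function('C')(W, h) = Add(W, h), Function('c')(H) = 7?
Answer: Rational(419335, 4876) ≈ 86.000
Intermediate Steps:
Add(Mul(Function('C')(Function('d')(-9), Function('c')(5)), Pow(-48760, -1)), Mul(-1, Function('L')(86))) = Add(Mul(Add(3, 7), Pow(-48760, -1)), Mul(-1, Mul(-1, 86))) = Add(Mul(10, Rational(-1, 48760)), Mul(-1, -86)) = Add(Rational(-1, 4876), 86) = Rational(419335, 4876)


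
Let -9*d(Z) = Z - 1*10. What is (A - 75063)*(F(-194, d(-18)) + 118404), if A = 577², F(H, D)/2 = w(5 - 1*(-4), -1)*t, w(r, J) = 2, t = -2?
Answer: 30530302936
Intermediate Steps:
d(Z) = 10/9 - Z/9 (d(Z) = -(Z - 1*10)/9 = -(Z - 10)/9 = -(-10 + Z)/9 = 10/9 - Z/9)
F(H, D) = -8 (F(H, D) = 2*(2*(-2)) = 2*(-4) = -8)
A = 332929
(A - 75063)*(F(-194, d(-18)) + 118404) = (332929 - 75063)*(-8 + 118404) = 257866*118396 = 30530302936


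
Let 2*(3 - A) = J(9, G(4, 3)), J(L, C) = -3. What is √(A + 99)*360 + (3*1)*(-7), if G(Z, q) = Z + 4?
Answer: -21 + 540*√46 ≈ 3641.5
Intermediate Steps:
G(Z, q) = 4 + Z
A = 9/2 (A = 3 - ½*(-3) = 3 + 3/2 = 9/2 ≈ 4.5000)
√(A + 99)*360 + (3*1)*(-7) = √(9/2 + 99)*360 + (3*1)*(-7) = √(207/2)*360 + 3*(-7) = (3*√46/2)*360 - 21 = 540*√46 - 21 = -21 + 540*√46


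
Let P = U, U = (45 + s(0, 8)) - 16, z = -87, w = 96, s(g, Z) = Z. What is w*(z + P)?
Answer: -4800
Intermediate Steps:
U = 37 (U = (45 + 8) - 16 = 53 - 16 = 37)
P = 37
w*(z + P) = 96*(-87 + 37) = 96*(-50) = -4800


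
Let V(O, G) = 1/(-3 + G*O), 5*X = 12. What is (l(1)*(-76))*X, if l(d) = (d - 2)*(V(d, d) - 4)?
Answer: -4104/5 ≈ -820.80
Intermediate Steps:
X = 12/5 (X = (1/5)*12 = 12/5 ≈ 2.4000)
l(d) = (-4 + 1/(-3 + d**2))*(-2 + d) (l(d) = (d - 2)*(1/(-3 + d*d) - 4) = (-2 + d)*(1/(-3 + d**2) - 4) = (-2 + d)*(-4 + 1/(-3 + d**2)) = (-4 + 1/(-3 + d**2))*(-2 + d))
(l(1)*(-76))*X = (((-2 + 1 + 4*(-3 + 1**2)*(2 - 1*1))/(-3 + 1**2))*(-76))*(12/5) = (((-2 + 1 + 4*(-3 + 1)*(2 - 1))/(-3 + 1))*(-76))*(12/5) = (((-2 + 1 + 4*(-2)*1)/(-2))*(-76))*(12/5) = (-(-2 + 1 - 8)/2*(-76))*(12/5) = (-1/2*(-9)*(-76))*(12/5) = ((9/2)*(-76))*(12/5) = -342*12/5 = -4104/5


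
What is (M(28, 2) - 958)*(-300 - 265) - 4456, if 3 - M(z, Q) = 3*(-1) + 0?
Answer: 533424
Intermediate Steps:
M(z, Q) = 6 (M(z, Q) = 3 - (3*(-1) + 0) = 3 - (-3 + 0) = 3 - 1*(-3) = 3 + 3 = 6)
(M(28, 2) - 958)*(-300 - 265) - 4456 = (6 - 958)*(-300 - 265) - 4456 = -952*(-565) - 4456 = 537880 - 4456 = 533424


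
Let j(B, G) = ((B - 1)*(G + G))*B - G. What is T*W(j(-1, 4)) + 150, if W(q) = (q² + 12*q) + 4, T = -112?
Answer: -32554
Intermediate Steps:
j(B, G) = -G + 2*B*G*(-1 + B) (j(B, G) = ((-1 + B)*(2*G))*B - G = (2*G*(-1 + B))*B - G = 2*B*G*(-1 + B) - G = -G + 2*B*G*(-1 + B))
W(q) = 4 + q² + 12*q
T*W(j(-1, 4)) + 150 = -112*(4 + (4*(-1 - 2*(-1) + 2*(-1)²))² + 12*(4*(-1 - 2*(-1) + 2*(-1)²))) + 150 = -112*(4 + (4*(-1 + 2 + 2*1))² + 12*(4*(-1 + 2 + 2*1))) + 150 = -112*(4 + (4*(-1 + 2 + 2))² + 12*(4*(-1 + 2 + 2))) + 150 = -112*(4 + (4*3)² + 12*(4*3)) + 150 = -112*(4 + 12² + 12*12) + 150 = -112*(4 + 144 + 144) + 150 = -112*292 + 150 = -32704 + 150 = -32554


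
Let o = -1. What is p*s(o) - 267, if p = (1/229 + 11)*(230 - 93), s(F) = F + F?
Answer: -751623/229 ≈ -3282.2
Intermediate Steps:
s(F) = 2*F
p = 345240/229 (p = (1/229 + 11)*137 = (2520/229)*137 = 345240/229 ≈ 1507.6)
p*s(o) - 267 = 345240*(2*(-1))/229 - 267 = (345240/229)*(-2) - 267 = -690480/229 - 267 = -751623/229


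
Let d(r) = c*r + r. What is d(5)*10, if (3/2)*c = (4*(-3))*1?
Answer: -350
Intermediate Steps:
c = -8 (c = 2*((4*(-3))*1)/3 = 2*(-12*1)/3 = (⅔)*(-12) = -8)
d(r) = -7*r (d(r) = -8*r + r = -7*r)
d(5)*10 = -7*5*10 = -35*10 = -350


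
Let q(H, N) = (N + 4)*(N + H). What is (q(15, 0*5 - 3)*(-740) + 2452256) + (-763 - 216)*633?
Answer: 1823669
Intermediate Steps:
q(H, N) = (4 + N)*(H + N)
(q(15, 0*5 - 3)*(-740) + 2452256) + (-763 - 216)*633 = (((0*5 - 3)² + 4*15 + 4*(0*5 - 3) + 15*(0*5 - 3))*(-740) + 2452256) + (-763 - 216)*633 = (((0 - 3)² + 60 + 4*(0 - 3) + 15*(0 - 3))*(-740) + 2452256) - 979*633 = (((-3)² + 60 + 4*(-3) + 15*(-3))*(-740) + 2452256) - 619707 = ((9 + 60 - 12 - 45)*(-740) + 2452256) - 619707 = (12*(-740) + 2452256) - 619707 = (-8880 + 2452256) - 619707 = 2443376 - 619707 = 1823669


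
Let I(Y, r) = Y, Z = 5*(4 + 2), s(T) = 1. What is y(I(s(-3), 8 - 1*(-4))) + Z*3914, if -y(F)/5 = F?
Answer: 117415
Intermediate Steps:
Z = 30 (Z = 5*6 = 30)
y(F) = -5*F
y(I(s(-3), 8 - 1*(-4))) + Z*3914 = -5*1 + 30*3914 = -5 + 117420 = 117415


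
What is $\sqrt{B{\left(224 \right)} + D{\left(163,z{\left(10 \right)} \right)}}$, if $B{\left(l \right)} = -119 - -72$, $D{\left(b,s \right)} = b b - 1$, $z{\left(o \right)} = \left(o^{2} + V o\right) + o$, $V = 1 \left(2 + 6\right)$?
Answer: $\sqrt{26521} \approx 162.85$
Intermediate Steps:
$V = 8$ ($V = 1 \cdot 8 = 8$)
$z{\left(o \right)} = o^{2} + 9 o$ ($z{\left(o \right)} = \left(o^{2} + 8 o\right) + o = o^{2} + 9 o$)
$D{\left(b,s \right)} = -1 + b^{2}$ ($D{\left(b,s \right)} = b^{2} - 1 = -1 + b^{2}$)
$B{\left(l \right)} = -47$ ($B{\left(l \right)} = -119 + 72 = -47$)
$\sqrt{B{\left(224 \right)} + D{\left(163,z{\left(10 \right)} \right)}} = \sqrt{-47 - \left(1 - 163^{2}\right)} = \sqrt{-47 + \left(-1 + 26569\right)} = \sqrt{-47 + 26568} = \sqrt{26521}$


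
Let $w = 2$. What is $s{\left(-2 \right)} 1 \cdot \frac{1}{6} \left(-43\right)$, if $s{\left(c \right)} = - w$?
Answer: $\frac{43}{3} \approx 14.333$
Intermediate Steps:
$s{\left(c \right)} = -2$ ($s{\left(c \right)} = \left(-1\right) 2 = -2$)
$s{\left(-2 \right)} 1 \cdot \frac{1}{6} \left(-43\right) = - 2 \cdot 1 \cdot \frac{1}{6} \left(-43\right) = - 2 \cdot \frac{1}{6} \left(-43\right) = \left(-2\right) \left(- \frac{43}{6}\right) = \frac{43}{3}$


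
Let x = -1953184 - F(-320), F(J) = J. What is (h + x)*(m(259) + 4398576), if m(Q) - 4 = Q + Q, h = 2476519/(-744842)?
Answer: -3199414714315992843/372421 ≈ -8.5909e+12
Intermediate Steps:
h = -2476519/744842 (h = 2476519*(-1/744842) = -2476519/744842 ≈ -3.3249)
m(Q) = 4 + 2*Q (m(Q) = 4 + (Q + Q) = 4 + 2*Q)
x = -1952864 (x = -1953184 - 1*(-320) = -1953184 + 320 = -1952864)
(h + x)*(m(259) + 4398576) = (-2476519/744842 - 1952864)*((4 + 2*259) + 4398576) = -1454577604007*((4 + 518) + 4398576)/744842 = -1454577604007*(522 + 4398576)/744842 = -1454577604007/744842*4399098 = -3199414714315992843/372421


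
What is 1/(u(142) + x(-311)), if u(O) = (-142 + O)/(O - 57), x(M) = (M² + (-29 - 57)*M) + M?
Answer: 1/123156 ≈ 8.1198e-6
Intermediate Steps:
x(M) = M² - 85*M (x(M) = (M² - 86*M) + M = M² - 85*M)
u(O) = (-142 + O)/(-57 + O)
1/(u(142) + x(-311)) = 1/((-142 + 142)/(-57 + 142) - 311*(-85 - 311)) = 1/(0/85 - 311*(-396)) = 1/((1/85)*0 + 123156) = 1/(0 + 123156) = 1/123156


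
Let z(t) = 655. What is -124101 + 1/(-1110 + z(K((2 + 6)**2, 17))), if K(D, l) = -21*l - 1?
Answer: -56465956/455 ≈ -1.2410e+5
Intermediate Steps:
K(D, l) = -1 - 21*l
-124101 + 1/(-1110 + z(K((2 + 6)**2, 17))) = -124101 + 1/(-1110 + 655) = -124101 + 1/(-455) = -124101 - 1/455 = -56465956/455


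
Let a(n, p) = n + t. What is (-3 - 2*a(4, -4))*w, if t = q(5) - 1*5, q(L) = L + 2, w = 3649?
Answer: -54735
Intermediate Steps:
q(L) = 2 + L
t = 2 (t = (2 + 5) - 1*5 = 7 - 5 = 2)
a(n, p) = 2 + n (a(n, p) = n + 2 = 2 + n)
(-3 - 2*a(4, -4))*w = (-3 - 2*(2 + 4))*3649 = (-3 - 2*6)*3649 = (-3 - 12)*3649 = -15*3649 = -54735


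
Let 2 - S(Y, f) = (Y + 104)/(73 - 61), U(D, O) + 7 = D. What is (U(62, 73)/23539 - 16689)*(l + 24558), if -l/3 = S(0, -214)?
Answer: -9655278442648/23539 ≈ -4.1018e+8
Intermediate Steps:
U(D, O) = -7 + D
S(Y, f) = -20/3 - Y/12 (S(Y, f) = 2 - (Y + 104)/(73 - 61) = 2 - (104 + Y)/12 = 2 - (26/3 + Y/12) = 2 + (-26/3 - Y/12) = -20/3 - Y/12)
l = 20 (l = -3*(-20/3 - 1/12*0) = -3*(-20/3 + 0) = -3*(-20/3) = 20)
(U(62, 73)/23539 - 16689)*(l + 24558) = ((-7 + 62)/23539 - 16689)*(20 + 24558) = (55*(1/23539) - 16689)*24578 = (55/23539 - 16689)*24578 = -392842316/23539*24578 = -9655278442648/23539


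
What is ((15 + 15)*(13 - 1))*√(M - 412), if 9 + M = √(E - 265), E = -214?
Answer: 360*√(-421 + I*√479) ≈ 191.93 + 7389.1*I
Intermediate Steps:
M = -9 + I*√479 (M = -9 + √(-214 - 265) = -9 + √(-479) = -9 + I*√479 ≈ -9.0 + 21.886*I)
((15 + 15)*(13 - 1))*√(M - 412) = ((15 + 15)*(13 - 1))*√((-9 + I*√479) - 412) = (30*12)*√(-421 + I*√479) = 360*√(-421 + I*√479)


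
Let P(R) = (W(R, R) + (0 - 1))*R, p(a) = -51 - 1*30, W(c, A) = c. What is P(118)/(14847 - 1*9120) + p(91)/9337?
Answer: 42814245/17824333 ≈ 2.4020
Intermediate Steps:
p(a) = -81 (p(a) = -51 - 30 = -81)
P(R) = R*(-1 + R) (P(R) = (R + (0 - 1))*R = (R - 1)*R = (-1 + R)*R = R*(-1 + R))
P(118)/(14847 - 1*9120) + p(91)/9337 = (118*(-1 + 118))/(14847 - 1*9120) - 81/9337 = (118*117)/(14847 - 9120) - 81*1/9337 = 13806/5727 - 81/9337 = 13806*(1/5727) - 81/9337 = 4602/1909 - 81/9337 = 42814245/17824333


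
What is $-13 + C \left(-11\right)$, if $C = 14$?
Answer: $-167$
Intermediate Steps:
$-13 + C \left(-11\right) = -13 + 14 \left(-11\right) = -13 - 154 = -167$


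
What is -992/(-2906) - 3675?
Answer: -5339279/1453 ≈ -3674.7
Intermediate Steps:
-992/(-2906) - 3675 = -992*(-1/2906) - 3675 = 496/1453 - 3675 = -5339279/1453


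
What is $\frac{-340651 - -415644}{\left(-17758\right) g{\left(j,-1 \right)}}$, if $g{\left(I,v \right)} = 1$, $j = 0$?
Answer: $- \frac{74993}{17758} \approx -4.2231$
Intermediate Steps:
$\frac{-340651 - -415644}{\left(-17758\right) g{\left(j,-1 \right)}} = \frac{-340651 - -415644}{\left(-17758\right) 1} = \frac{-340651 + 415644}{-17758} = 74993 \left(- \frac{1}{17758}\right) = - \frac{74993}{17758}$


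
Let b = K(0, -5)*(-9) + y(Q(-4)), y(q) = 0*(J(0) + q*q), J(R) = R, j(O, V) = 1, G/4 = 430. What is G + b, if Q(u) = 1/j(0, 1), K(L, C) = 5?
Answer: 1675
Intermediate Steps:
G = 1720 (G = 4*430 = 1720)
Q(u) = 1 (Q(u) = 1/1 = 1)
y(q) = 0 (y(q) = 0*(0 + q*q) = 0*(0 + q**2) = 0*q**2 = 0)
b = -45 (b = 5*(-9) + 0 = -45 + 0 = -45)
G + b = 1720 - 45 = 1675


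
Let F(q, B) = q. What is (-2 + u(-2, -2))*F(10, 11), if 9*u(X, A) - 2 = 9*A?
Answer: -340/9 ≈ -37.778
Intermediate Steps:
u(X, A) = 2/9 + A (u(X, A) = 2/9 + (9*A)/9 = 2/9 + A)
(-2 + u(-2, -2))*F(10, 11) = (-2 + (2/9 - 2))*10 = (-2 - 16/9)*10 = -34/9*10 = -340/9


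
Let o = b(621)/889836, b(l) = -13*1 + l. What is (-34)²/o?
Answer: 64290651/38 ≈ 1.6919e+6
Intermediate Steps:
b(l) = -13 + l
o = 152/222459 (o = (-13 + 621)/889836 = 608*(1/889836) = 152/222459 ≈ 0.00068327)
(-34)²/o = (-34)²/(152/222459) = 1156*(222459/152) = 64290651/38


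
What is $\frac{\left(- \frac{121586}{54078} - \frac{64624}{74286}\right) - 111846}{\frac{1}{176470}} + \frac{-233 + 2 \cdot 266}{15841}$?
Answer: $- \frac{104672451050400720188969}{5303089336419} \approx -1.9738 \cdot 10^{10}$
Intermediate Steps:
$\frac{\left(- \frac{121586}{54078} - \frac{64624}{74286}\right) - 111846}{\frac{1}{176470}} + \frac{-233 + 2 \cdot 266}{15841} = \left(\left(\left(-121586\right) \frac{1}{54078} - \frac{32312}{37143}\right) - 111846\right) \frac{1}{\frac{1}{176470}} + \left(-233 + 532\right) \frac{1}{15841} = \left(\left(- \frac{60793}{27039} - \frac{32312}{37143}\right) - 111846\right) 176470 + 299 \cdot \frac{1}{15841} = \left(- \frac{1043906189}{334769859} - 111846\right) 176470 + \frac{299}{15841} = \left(- \frac{37443713555903}{334769859}\right) 176470 + \frac{299}{15841} = - \frac{6607692131210202410}{334769859} + \frac{299}{15841} = - \frac{104672451050400720188969}{5303089336419}$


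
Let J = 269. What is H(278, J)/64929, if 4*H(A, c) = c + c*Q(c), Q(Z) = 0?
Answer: 269/259716 ≈ 0.0010357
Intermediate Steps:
H(A, c) = c/4 (H(A, c) = (c + c*0)/4 = (c + 0)/4 = c/4)
H(278, J)/64929 = ((1/4)*269)/64929 = (269/4)*(1/64929) = 269/259716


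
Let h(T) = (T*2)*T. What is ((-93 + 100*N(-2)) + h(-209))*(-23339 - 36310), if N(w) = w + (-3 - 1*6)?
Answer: -5139894681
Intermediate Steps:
h(T) = 2*T**2 (h(T) = (2*T)*T = 2*T**2)
N(w) = -9 + w (N(w) = w + (-3 - 6) = w - 9 = -9 + w)
((-93 + 100*N(-2)) + h(-209))*(-23339 - 36310) = ((-93 + 100*(-9 - 2)) + 2*(-209)**2)*(-23339 - 36310) = ((-93 + 100*(-11)) + 2*43681)*(-59649) = ((-93 - 1100) + 87362)*(-59649) = (-1193 + 87362)*(-59649) = 86169*(-59649) = -5139894681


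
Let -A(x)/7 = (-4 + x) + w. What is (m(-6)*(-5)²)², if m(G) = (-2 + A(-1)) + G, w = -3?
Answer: 1440000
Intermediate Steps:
A(x) = 49 - 7*x (A(x) = -7*((-4 + x) - 3) = -7*(-7 + x) = 49 - 7*x)
m(G) = 54 + G (m(G) = (-2 + (49 - 7*(-1))) + G = (-2 + (49 + 7)) + G = (-2 + 56) + G = 54 + G)
(m(-6)*(-5)²)² = ((54 - 6)*(-5)²)² = (48*25)² = 1200² = 1440000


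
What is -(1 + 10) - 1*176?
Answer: -187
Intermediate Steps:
-(1 + 10) - 1*176 = -1*11 - 176 = -11 - 176 = -187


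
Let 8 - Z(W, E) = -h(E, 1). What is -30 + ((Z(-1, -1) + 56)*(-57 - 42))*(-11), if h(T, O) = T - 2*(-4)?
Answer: 77289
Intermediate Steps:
h(T, O) = 8 + T (h(T, O) = T + 8 = 8 + T)
Z(W, E) = 16 + E (Z(W, E) = 8 - (-1)*(8 + E) = 8 - (-8 - E) = 8 + (8 + E) = 16 + E)
-30 + ((Z(-1, -1) + 56)*(-57 - 42))*(-11) = -30 + (((16 - 1) + 56)*(-57 - 42))*(-11) = -30 + ((15 + 56)*(-99))*(-11) = -30 + (71*(-99))*(-11) = -30 - 7029*(-11) = -30 + 77319 = 77289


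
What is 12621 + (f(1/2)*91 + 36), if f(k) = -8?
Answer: 11929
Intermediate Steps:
12621 + (f(1/2)*91 + 36) = 12621 + (-8*91 + 36) = 12621 + (-728 + 36) = 12621 - 692 = 11929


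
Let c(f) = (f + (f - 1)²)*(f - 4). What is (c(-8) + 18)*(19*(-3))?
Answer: 48906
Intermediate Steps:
c(f) = (-4 + f)*(f + (-1 + f)²) (c(f) = (f + (-1 + f)²)*(-4 + f) = (-4 + f)*(f + (-1 + f)²))
(c(-8) + 18)*(19*(-3)) = ((-4 + (-8)³ - 5*(-8)² + 5*(-8)) + 18)*(19*(-3)) = ((-4 - 512 - 5*64 - 40) + 18)*(-57) = ((-4 - 512 - 320 - 40) + 18)*(-57) = (-876 + 18)*(-57) = -858*(-57) = 48906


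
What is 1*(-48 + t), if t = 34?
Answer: -14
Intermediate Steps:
1*(-48 + t) = 1*(-48 + 34) = 1*(-14) = -14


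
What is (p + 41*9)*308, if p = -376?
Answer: -2156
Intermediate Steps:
(p + 41*9)*308 = (-376 + 41*9)*308 = (-376 + 369)*308 = -7*308 = -2156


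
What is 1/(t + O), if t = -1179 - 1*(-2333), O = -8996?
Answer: -1/7842 ≈ -0.00012752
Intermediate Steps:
t = 1154 (t = -1179 + 2333 = 1154)
1/(t + O) = 1/(1154 - 8996) = 1/(-7842) = -1/7842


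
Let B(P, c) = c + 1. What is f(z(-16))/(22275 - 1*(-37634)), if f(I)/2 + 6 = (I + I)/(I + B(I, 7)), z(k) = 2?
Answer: -56/299545 ≈ -0.00018695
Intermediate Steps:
B(P, c) = 1 + c
f(I) = -12 + 4*I/(8 + I) (f(I) = -12 + 2*((I + I)/(I + (1 + 7))) = -12 + 2*((2*I)/(I + 8)) = -12 + 2*((2*I)/(8 + I)) = -12 + 2*(2*I/(8 + I)) = -12 + 4*I/(8 + I))
f(z(-16))/(22275 - 1*(-37634)) = (8*(-12 - 1*2)/(8 + 2))/(22275 - 1*(-37634)) = (8*(-12 - 2)/10)/(22275 + 37634) = (8*(⅒)*(-14))/59909 = -56/5*1/59909 = -56/299545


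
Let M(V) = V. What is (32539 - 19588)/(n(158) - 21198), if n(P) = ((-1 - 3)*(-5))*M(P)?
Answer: -12951/18038 ≈ -0.71798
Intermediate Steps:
n(P) = 20*P (n(P) = ((-1 - 3)*(-5))*P = (-4*(-5))*P = 20*P)
(32539 - 19588)/(n(158) - 21198) = (32539 - 19588)/(20*158 - 21198) = 12951/(3160 - 21198) = 12951/(-18038) = 12951*(-1/18038) = -12951/18038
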